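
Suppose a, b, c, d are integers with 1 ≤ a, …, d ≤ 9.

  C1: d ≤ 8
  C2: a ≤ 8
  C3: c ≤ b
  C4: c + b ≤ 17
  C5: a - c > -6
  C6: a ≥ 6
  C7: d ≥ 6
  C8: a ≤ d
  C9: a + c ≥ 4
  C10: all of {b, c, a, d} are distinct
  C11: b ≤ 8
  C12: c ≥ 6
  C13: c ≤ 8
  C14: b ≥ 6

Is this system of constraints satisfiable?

Unsatisfiable

Constraints 1, 2, 6, 7, 11, 12, 13, and 14 confine each of b, c, a, d to the 3 values {6, …, 8}.
Constraint 10 requires all 4 of them to be distinct, but only 3 values are available — impossible by the pigeonhole principle.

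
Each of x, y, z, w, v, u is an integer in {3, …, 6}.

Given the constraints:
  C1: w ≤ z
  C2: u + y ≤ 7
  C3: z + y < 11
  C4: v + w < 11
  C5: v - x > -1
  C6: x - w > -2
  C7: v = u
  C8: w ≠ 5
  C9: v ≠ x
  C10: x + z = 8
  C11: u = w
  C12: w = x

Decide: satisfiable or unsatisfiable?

From constraints 7, 11, and 12, v = u = w = x, so v = x. But constraint 9 says v ≠ x. Contradiction.

Unsatisfiable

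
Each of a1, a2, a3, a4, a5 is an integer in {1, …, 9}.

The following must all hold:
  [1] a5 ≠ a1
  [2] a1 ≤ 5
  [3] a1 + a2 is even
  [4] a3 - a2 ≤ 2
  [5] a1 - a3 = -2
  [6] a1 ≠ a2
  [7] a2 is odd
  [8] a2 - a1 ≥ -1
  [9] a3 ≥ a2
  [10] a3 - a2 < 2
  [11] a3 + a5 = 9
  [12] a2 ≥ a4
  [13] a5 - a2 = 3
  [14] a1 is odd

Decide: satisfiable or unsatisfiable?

Satisfiable

Setting (a1, a2, a3, a4, a5) = (1, 3, 3, 1, 6) satisfies everything: constraint 4: a3 - a2 = 0; constraint 5: a1 - a3 = -2; constraint 8: a2 - a1 = 2, and the others follow.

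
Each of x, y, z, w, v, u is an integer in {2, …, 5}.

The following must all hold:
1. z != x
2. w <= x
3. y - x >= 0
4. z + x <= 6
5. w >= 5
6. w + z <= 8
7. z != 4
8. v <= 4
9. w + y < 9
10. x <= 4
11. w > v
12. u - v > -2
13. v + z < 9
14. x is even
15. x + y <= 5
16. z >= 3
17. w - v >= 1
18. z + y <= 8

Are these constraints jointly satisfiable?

From constraint 16: z ≥ 3. From constraints 2 and 5: x ≥ w ≥ 5. Hence z + x ≥ 8. But constraint 4 requires z + x ≤ 6, and 6 < 8. Contradiction.

Unsatisfiable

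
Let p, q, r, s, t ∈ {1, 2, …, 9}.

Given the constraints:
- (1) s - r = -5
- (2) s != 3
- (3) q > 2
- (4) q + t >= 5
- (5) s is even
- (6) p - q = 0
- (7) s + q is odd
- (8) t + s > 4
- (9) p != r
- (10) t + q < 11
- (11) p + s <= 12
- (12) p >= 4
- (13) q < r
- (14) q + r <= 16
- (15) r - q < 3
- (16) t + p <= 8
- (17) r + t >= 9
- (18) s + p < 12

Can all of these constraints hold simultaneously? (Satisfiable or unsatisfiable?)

Setting (p, q, r, s, t) = (7, 7, 9, 4, 1) satisfies everything: constraint 1: s - r = -5; constraint 4: q + t = 8, and the others follow.

Satisfiable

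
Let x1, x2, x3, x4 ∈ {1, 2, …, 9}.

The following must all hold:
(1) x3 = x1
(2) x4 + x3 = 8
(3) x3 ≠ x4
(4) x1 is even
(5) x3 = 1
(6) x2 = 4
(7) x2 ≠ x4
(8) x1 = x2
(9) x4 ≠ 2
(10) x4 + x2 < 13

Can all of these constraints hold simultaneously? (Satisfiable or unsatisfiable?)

Unsatisfiable

Constraint 5 fixes x3 = 1 and constraint 6 fixes x2 = 4. Constraints 1 and 8 give x3 = x1 = x2, so x3 = x2. But 1 ≠ 4 — contradiction.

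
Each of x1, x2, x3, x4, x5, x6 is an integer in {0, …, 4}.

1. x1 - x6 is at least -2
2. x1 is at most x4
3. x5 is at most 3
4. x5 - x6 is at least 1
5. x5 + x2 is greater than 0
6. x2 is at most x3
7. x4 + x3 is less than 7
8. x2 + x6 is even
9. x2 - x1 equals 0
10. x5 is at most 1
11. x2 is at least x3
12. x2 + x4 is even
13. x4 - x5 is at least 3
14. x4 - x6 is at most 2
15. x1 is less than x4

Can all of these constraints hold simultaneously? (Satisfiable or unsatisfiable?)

Unsatisfiable

Constraints 4, 13, and 14 give x4 − x5 ≥ 3, x5 − x6 ≥ 1, x6 − x4 ≥ -2.
Adding all 3 inequalities: the left sides telescope to 0, and the right sides sum to 3 + 1 + (-2) = 2. So 0 ≥ 2, which is false.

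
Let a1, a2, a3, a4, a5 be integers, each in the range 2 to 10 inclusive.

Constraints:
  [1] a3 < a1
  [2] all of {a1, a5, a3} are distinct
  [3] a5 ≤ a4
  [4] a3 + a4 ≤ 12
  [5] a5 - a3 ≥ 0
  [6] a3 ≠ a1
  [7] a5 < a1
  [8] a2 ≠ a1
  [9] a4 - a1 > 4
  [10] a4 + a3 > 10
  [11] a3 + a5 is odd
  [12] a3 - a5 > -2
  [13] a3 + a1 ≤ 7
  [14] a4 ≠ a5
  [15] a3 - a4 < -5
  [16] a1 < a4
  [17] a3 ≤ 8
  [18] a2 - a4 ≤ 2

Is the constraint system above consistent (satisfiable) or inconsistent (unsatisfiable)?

The assignment a1 = 4, a2 = 10, a3 = 2, a4 = 9, a5 = 3 works:
  constraint 4 holds since a3 + a4 = 11.
  constraint 5 holds since a5 - a3 = 1.
  constraint 9 holds since a4 - a1 = 5.
The rest check out directly.

Satisfiable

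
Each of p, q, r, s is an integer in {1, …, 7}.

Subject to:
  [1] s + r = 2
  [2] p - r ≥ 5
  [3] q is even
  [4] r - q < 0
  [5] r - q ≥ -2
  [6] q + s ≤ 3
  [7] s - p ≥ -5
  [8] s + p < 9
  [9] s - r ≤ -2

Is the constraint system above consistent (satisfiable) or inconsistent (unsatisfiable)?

Constraints 2, 7, and 9 give s − p ≥ -5, p − r ≥ 5, r − s ≥ 2.
Adding all 3 inequalities: the left sides telescope to 0, and the right sides sum to (-5) + 5 + 2 = 2. So 0 ≥ 2, which is false.

Unsatisfiable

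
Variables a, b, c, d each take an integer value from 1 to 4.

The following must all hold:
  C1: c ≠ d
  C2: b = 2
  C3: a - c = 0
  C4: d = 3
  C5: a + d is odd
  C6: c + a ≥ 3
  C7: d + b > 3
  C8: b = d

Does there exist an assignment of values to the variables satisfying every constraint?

Constraint 2 fixes b = 2 and constraint 4 fixes d = 3, but constraint 8 requires b = d. Since 2 ≠ 3, contradiction.

Unsatisfiable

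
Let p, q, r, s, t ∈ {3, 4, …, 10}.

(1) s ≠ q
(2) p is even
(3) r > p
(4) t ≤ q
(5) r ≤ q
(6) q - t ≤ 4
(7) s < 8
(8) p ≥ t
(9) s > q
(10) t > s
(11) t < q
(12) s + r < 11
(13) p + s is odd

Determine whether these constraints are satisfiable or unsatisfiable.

Constraints 3, 5, 8, 9, and 10 give r ≤ q, q < s, s < t, t ≤ p, p < r. Chaining: r ≤ q < s < t ≤ p < r, which forces r < r — impossible.

Unsatisfiable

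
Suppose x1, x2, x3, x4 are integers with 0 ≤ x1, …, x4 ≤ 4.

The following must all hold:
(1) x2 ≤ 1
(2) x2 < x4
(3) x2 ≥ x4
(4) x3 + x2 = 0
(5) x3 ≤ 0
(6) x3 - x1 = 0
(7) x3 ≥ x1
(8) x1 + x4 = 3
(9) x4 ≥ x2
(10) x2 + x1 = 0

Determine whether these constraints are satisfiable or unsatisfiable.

Unsatisfiable

From constraints 5 and 7: x1 ≤ x3 ≤ 0. From constraints 1 and 3: x4 ≤ x2 ≤ 1. Hence x1 + x4 ≤ 1. But constraint 8 requires x1 + x4 = 3, and 3 > 1. Contradiction.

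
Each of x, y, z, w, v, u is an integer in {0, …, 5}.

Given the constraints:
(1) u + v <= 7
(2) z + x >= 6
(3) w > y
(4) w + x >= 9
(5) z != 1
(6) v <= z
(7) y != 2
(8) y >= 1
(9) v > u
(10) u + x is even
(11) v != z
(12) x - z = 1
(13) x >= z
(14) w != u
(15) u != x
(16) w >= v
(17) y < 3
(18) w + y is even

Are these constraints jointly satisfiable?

Satisfiable

One satisfying assignment is x = 5, y = 1, z = 4, w = 5, v = 3, u = 1.
For the less obvious constraints — constraint 1: u + v = 4; constraint 2: z + x = 9 — and the others hold by inspection.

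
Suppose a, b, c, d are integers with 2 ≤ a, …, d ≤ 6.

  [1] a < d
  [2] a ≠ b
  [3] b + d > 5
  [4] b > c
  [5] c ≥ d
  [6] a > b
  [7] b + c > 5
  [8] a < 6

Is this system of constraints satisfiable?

Constraints 1, 4, 5, and 6 give a < d, d ≤ c, c < b, b < a. Chaining: a < d ≤ c < b < a, which forces a < a — impossible.

Unsatisfiable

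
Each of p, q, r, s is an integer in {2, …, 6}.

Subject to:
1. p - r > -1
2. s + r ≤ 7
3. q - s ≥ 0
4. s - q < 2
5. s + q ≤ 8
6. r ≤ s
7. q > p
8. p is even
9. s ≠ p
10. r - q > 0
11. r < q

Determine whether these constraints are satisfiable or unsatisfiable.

Constraints 3, 6, and 10 give s ≤ q, q < r, r ≤ s. Chaining: s ≤ q < r ≤ s, which forces s < s — impossible.

Unsatisfiable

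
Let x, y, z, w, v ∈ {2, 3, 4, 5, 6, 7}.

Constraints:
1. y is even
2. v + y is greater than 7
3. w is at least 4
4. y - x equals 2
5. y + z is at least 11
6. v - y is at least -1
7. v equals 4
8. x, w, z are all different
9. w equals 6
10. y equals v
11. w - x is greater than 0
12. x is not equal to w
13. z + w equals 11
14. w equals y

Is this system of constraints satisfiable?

Constraint 9 fixes w = 6 and constraint 7 fixes v = 4. Constraints 10 and 14 give w = y = v, so w = v. But 6 ≠ 4 — contradiction.

Unsatisfiable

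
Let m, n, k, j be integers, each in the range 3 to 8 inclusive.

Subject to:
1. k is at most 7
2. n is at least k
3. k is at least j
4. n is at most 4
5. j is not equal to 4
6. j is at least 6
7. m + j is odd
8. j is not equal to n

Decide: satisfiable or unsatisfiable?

Unsatisfiable

From constraints 3 and 6: k ≥ j and j ≥ 6, so k ≥ 6. From constraints 2 and 4: k ≤ n and n ≤ 4, so k ≤ 4. But 4 < 6, so no value of k works.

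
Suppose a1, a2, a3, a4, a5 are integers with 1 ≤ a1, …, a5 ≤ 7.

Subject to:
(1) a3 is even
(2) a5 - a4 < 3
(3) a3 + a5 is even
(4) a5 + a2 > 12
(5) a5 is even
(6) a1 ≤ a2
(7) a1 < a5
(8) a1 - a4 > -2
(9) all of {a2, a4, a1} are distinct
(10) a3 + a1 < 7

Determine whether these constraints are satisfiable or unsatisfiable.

Setting (a1, a2, a3, a4, a5) = (3, 7, 2, 4, 6) satisfies everything: constraint 2: a5 - a4 = 2; constraint 4: a5 + a2 = 13, and the others follow.

Satisfiable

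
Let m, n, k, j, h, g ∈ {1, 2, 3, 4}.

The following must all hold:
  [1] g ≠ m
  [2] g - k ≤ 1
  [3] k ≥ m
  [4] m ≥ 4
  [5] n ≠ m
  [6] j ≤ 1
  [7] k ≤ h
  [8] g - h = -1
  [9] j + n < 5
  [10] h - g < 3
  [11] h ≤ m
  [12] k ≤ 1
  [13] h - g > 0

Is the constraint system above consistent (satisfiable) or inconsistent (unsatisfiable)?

From constraint 4: m ≥ 4. From constraints 3 and 12: m ≤ k and k ≤ 1, so m ≤ 1. But 1 < 4, so no value of m works.

Unsatisfiable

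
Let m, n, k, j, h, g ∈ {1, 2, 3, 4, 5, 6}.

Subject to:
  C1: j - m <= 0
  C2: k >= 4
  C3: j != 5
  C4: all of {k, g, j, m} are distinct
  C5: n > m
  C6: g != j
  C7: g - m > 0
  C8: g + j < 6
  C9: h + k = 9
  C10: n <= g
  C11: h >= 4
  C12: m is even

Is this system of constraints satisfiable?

Setting (m, n, k, j, h, g) = (2, 3, 5, 1, 4, 3) satisfies everything: constraint 1: j - m = -1; constraint 7: g - m = 1; constraint 8: g + j = 4, and the others follow.

Satisfiable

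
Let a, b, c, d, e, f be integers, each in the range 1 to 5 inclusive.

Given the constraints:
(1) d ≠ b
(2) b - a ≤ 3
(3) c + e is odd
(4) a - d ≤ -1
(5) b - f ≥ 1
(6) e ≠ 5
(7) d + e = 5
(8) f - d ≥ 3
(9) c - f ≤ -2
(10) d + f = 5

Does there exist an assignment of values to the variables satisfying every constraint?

Constraints 2, 4, 5, and 8 give f − d ≥ 3, d − a ≥ 1, a − b ≥ -3, b − f ≥ 1.
Adding all 4 inequalities: the left sides telescope to 0, and the right sides sum to 3 + 1 + (-3) + 1 = 2. So 0 ≥ 2, which is false.

Unsatisfiable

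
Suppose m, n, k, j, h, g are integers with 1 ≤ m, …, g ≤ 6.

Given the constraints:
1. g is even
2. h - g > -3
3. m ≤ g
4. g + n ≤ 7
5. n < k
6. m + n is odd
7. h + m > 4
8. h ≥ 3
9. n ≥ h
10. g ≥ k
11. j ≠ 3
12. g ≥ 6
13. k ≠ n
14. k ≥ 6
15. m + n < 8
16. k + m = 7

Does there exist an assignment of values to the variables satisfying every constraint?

From constraints 10 and 14: g ≥ k ≥ 6. From constraints 8 and 9: n ≥ h ≥ 3. Hence g + n ≥ 9. But constraint 4 requires g + n ≤ 7, and 7 < 9. Contradiction.

Unsatisfiable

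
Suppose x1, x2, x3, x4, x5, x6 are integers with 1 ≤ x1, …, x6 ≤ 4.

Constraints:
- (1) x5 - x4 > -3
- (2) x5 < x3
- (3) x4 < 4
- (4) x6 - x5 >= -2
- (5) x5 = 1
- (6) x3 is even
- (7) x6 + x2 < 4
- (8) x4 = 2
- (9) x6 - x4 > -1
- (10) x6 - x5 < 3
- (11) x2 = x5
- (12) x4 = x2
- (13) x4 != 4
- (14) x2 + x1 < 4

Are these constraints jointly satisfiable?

Constraint 8 fixes x4 = 2 and constraint 5 fixes x5 = 1. Constraints 11 and 12 give x4 = x2 = x5, so x4 = x5. But 2 ≠ 1 — contradiction.

Unsatisfiable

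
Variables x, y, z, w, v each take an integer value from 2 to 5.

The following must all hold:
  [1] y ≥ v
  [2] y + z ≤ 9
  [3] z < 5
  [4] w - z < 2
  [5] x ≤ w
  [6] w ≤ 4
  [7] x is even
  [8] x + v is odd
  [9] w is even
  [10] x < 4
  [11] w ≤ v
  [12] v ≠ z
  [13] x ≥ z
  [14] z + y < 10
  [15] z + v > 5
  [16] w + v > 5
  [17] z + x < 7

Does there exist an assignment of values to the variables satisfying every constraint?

Satisfiable

Setting (x, y, z, w, v) = (2, 5, 2, 2, 5) satisfies everything: constraint 2: y + z = 7; constraint 4: w - z = 0; constraint 14: z + y = 7, and the others follow.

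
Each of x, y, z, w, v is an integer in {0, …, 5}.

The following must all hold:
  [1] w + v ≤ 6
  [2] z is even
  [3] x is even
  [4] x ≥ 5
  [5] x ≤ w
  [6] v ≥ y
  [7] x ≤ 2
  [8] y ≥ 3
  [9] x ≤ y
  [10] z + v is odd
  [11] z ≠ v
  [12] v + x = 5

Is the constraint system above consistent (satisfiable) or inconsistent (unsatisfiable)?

From constraints 4 and 5: w ≥ x ≥ 5. From constraints 6 and 8: v ≥ y ≥ 3. Hence w + v ≥ 8. But constraint 1 requires w + v ≤ 6, and 6 < 8. Contradiction.

Unsatisfiable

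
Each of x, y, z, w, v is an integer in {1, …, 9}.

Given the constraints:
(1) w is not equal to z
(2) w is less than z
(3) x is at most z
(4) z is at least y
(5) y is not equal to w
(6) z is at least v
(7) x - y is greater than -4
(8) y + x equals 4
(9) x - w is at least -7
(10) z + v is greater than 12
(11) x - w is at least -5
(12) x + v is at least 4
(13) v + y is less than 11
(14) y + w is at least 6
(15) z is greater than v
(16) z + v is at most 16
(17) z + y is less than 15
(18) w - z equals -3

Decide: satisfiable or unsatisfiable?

Satisfiable

One satisfying assignment is x = 1, y = 3, z = 9, w = 6, v = 5.
For the less obvious constraints — constraint 7: x - y = -2; constraint 8: y + x = 4; constraint 9: x - w = -5 — and the others hold by inspection.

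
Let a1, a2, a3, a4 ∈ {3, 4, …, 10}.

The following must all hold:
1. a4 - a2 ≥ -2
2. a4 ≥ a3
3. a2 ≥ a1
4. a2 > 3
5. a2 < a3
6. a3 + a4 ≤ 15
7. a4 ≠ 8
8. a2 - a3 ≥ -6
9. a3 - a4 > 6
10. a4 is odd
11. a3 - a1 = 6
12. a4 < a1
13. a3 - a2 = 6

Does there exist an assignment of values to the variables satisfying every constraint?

Unsatisfiable

Constraints 2, 3, 5, and 12 give a4 < a1, a1 ≤ a2, a2 < a3, a3 ≤ a4. Chaining: a4 < a1 ≤ a2 < a3 ≤ a4, which forces a4 < a4 — impossible.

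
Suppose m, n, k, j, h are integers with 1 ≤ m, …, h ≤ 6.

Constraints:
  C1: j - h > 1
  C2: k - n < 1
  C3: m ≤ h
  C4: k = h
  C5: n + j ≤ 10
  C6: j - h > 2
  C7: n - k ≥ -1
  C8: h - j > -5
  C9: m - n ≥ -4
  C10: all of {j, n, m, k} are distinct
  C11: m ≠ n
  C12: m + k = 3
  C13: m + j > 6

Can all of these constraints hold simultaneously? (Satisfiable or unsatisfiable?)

Satisfiable

Try m = 1, n = 4, k = 2, j = 6, h = 2.
Check constraint 1: j - h = 4; constraint 2: k - n = -2. The remaining constraints are straightforward to verify.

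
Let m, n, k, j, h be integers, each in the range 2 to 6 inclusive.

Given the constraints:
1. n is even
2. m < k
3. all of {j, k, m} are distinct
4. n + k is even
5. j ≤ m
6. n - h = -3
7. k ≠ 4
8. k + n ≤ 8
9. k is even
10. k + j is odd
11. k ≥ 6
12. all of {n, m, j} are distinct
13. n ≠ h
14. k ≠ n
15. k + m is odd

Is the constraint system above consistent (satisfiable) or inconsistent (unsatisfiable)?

Satisfiable

The assignment m = 5, n = 2, k = 6, j = 3, h = 5 works:
  constraint 6 holds since n - h = -3.
  constraint 8 holds since k + n = 8.
The rest check out directly.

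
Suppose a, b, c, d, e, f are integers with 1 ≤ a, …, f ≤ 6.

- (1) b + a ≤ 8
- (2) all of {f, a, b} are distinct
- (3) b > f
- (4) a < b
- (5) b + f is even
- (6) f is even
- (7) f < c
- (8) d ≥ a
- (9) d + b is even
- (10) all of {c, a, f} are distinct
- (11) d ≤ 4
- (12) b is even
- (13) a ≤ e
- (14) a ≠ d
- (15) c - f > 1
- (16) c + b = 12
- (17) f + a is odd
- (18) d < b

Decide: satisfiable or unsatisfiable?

The assignment a = 1, b = 6, c = 6, d = 2, e = 4, f = 2 works:
  constraint 1 holds since b + a = 7.
  constraint 15 holds since c - f = 4.
  constraint 16 holds since c + b = 12.
The rest check out directly.

Satisfiable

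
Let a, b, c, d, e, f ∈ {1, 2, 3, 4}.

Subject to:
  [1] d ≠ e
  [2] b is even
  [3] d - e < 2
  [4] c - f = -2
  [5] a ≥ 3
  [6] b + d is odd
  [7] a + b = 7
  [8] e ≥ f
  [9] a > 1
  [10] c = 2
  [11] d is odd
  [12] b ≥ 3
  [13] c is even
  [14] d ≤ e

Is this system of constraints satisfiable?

Satisfiable

One satisfying assignment is a = 3, b = 4, c = 2, d = 3, e = 4, f = 4.
For the less obvious constraints — constraint 3: d - e = -1; constraint 4: c - f = -2 — and the others hold by inspection.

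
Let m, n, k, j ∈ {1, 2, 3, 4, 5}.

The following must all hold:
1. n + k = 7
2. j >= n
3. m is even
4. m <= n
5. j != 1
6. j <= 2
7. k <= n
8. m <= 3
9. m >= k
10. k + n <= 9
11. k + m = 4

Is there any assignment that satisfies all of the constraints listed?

From constraints 2 and 6: n ≤ j ≤ 2. From constraints 8 and 9: k ≤ m ≤ 3. Hence n + k ≤ 5. But constraint 1 requires n + k = 7, and 7 > 5. Contradiction.

Unsatisfiable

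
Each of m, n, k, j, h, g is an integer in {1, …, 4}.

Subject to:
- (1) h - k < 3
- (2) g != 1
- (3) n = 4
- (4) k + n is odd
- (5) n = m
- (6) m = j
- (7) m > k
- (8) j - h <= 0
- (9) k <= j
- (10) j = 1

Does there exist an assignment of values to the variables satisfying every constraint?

Constraint 3 fixes n = 4 and constraint 10 fixes j = 1. Constraints 5 and 6 give n = m = j, so n = j. But 4 ≠ 1 — contradiction.

Unsatisfiable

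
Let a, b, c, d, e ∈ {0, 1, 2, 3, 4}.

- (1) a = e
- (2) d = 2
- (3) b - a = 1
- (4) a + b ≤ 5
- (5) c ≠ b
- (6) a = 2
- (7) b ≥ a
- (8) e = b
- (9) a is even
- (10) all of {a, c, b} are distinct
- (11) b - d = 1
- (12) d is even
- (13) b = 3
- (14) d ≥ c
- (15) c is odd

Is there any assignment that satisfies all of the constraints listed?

Constraint 6 fixes a = 2 and constraint 13 fixes b = 3. Constraints 1 and 8 give a = e = b, so a = b. But 2 ≠ 3 — contradiction.

Unsatisfiable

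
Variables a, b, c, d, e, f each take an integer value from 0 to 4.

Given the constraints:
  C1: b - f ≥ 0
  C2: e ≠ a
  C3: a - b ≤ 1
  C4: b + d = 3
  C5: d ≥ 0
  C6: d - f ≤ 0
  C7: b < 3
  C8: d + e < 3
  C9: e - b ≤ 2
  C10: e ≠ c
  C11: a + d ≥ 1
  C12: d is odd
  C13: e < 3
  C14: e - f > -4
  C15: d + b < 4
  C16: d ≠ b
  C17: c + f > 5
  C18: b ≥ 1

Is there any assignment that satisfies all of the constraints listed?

One satisfying assignment is a = 3, b = 2, c = 4, d = 1, e = 1, f = 2.
For the less obvious constraints — constraint 1: b - f = 0; constraint 3: a - b = 1; constraint 4: b + d = 3 — and the others hold by inspection.

Satisfiable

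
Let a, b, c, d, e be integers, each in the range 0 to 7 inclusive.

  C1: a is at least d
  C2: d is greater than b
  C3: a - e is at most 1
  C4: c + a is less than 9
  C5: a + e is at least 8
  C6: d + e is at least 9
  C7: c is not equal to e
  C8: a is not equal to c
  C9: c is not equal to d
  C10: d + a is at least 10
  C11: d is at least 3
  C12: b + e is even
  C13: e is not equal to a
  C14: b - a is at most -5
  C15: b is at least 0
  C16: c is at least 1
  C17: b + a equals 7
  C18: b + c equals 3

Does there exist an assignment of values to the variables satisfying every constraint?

Satisfiable

Take a = 6, b = 1, c = 2, d = 6, e = 5. Then constraint 3: a - e = 1; constraint 4: c + a = 8; constraint 5: a + e = 11, and every other listed constraint is also met.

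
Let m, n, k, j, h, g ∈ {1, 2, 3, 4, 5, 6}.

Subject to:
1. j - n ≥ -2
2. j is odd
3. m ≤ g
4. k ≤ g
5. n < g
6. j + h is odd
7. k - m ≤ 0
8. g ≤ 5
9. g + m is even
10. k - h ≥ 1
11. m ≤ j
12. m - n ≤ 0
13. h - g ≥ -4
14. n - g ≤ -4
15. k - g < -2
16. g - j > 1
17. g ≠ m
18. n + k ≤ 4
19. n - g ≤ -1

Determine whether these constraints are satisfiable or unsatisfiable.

Unsatisfiable

Constraints 7, 10, 12, 13, and 14 give k − h ≥ 1, h − g ≥ -4, g − n ≥ 4, n − m ≥ 0, m − k ≥ 0.
Adding all 5 inequalities: the left sides telescope to 0, and the right sides sum to 1 + (-4) + 4 + 0 + 0 = 1. So 0 ≥ 1, which is false.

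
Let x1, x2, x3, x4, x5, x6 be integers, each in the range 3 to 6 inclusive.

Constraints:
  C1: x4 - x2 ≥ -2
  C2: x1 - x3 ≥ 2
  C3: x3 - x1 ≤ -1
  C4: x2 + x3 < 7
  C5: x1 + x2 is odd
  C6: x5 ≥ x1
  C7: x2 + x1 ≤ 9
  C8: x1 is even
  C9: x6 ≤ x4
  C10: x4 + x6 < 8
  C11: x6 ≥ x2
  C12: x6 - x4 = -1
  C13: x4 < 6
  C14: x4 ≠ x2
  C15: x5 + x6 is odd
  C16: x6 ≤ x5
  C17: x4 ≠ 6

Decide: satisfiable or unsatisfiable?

One satisfying assignment is x1 = 6, x2 = 3, x3 = 3, x4 = 4, x5 = 6, x6 = 3.
For the less obvious constraints — constraint 1: x4 - x2 = 1; constraint 2: x1 - x3 = 3 — and the others hold by inspection.

Satisfiable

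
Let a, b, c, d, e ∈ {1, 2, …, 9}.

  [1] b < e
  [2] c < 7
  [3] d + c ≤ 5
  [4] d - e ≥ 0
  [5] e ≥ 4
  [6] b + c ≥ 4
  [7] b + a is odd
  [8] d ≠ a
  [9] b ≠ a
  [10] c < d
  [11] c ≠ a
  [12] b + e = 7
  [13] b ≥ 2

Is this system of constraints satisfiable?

Satisfiable

Setting (a, b, c, d, e) = (2, 3, 1, 4, 4) satisfies everything: constraint 3: d + c = 5; constraint 4: d - e = 0, and the others follow.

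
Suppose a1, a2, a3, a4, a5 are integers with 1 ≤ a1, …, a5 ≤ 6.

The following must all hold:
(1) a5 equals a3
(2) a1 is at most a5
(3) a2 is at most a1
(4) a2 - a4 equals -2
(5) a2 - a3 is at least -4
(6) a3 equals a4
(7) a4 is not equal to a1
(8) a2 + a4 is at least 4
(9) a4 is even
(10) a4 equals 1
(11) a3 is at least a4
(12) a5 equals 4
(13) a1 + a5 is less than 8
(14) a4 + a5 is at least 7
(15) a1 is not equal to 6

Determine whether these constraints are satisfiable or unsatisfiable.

Unsatisfiable

Constraint 12 fixes a5 = 4 and constraint 10 fixes a4 = 1. Constraints 1 and 6 give a5 = a3 = a4, so a5 = a4. But 4 ≠ 1 — contradiction.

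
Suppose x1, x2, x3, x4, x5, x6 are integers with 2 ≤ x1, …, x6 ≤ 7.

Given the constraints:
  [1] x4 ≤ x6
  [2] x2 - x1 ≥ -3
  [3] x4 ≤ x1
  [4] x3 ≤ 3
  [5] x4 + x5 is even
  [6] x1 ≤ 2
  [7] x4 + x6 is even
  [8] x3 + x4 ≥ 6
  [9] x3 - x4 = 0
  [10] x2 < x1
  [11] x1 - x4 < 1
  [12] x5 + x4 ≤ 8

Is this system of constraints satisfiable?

Unsatisfiable

From constraint 4: x3 ≤ 3. From constraints 3 and 6: x4 ≤ x1 ≤ 2. Hence x3 + x4 ≤ 5. But constraint 8 requires x3 + x4 ≥ 6, and 6 > 5. Contradiction.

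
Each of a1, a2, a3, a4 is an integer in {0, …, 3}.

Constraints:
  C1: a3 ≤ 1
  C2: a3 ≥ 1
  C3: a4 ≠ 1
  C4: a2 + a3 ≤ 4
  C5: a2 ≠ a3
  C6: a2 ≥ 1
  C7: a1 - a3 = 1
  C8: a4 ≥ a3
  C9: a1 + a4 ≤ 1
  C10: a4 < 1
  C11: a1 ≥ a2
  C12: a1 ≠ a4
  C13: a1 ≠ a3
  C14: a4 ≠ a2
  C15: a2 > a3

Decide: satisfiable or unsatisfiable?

From constraints 6 and 11: a1 ≥ a2 ≥ 1. From constraints 2 and 8: a4 ≥ a3 ≥ 1. Hence a1 + a4 ≥ 2. But constraint 9 requires a1 + a4 ≤ 1, and 1 < 2. Contradiction.

Unsatisfiable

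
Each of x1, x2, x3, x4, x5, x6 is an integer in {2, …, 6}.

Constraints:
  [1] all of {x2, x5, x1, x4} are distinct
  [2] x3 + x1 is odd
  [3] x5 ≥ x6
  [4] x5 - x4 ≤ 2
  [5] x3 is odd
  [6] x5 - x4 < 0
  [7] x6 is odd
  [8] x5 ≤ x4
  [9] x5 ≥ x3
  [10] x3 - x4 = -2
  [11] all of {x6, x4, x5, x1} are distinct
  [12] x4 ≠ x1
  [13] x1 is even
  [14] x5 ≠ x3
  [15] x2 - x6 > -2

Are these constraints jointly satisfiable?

Satisfiable

Take x1 = 2, x2 = 3, x3 = 3, x4 = 5, x5 = 4, x6 = 3. Then constraint 4: x5 - x4 = -1; constraint 6: x5 - x4 = -1; constraint 10: x3 - x4 = -2, and every other listed constraint is also met.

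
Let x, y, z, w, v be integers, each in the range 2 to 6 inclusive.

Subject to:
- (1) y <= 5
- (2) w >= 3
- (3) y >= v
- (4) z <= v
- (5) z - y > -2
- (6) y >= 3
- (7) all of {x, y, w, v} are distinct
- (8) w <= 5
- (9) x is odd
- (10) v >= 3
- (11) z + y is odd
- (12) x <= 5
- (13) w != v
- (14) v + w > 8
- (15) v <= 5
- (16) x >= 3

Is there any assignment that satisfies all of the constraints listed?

Unsatisfiable

Constraints 1, 2, 6, 8, 10, 12, 15, and 16 confine each of x, y, w, v to the 3 values {3, …, 5}.
Constraint 7 requires all 4 of them to be distinct, but only 3 values are available — impossible by the pigeonhole principle.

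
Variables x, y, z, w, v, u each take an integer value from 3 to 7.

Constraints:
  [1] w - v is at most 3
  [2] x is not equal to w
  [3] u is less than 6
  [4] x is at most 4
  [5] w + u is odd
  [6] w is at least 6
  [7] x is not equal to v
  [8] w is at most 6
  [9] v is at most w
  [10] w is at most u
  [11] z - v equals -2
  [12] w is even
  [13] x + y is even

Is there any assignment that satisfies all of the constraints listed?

Unsatisfiable

From constraints 6 and 10: u ≥ w and w ≥ 6, so u ≥ 6. From constraint 3: u ≤ 5. But 5 < 6, so no value of u works.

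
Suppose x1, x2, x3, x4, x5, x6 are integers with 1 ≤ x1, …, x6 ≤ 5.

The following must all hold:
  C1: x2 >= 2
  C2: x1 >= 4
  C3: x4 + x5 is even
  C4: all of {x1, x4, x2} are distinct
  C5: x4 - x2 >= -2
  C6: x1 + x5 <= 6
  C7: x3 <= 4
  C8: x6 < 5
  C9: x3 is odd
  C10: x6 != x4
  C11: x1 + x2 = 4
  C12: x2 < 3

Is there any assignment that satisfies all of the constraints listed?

From constraint 2: x1 ≥ 4. From constraint 1: x2 ≥ 2. Hence x1 + x2 ≥ 6. But constraint 11 requires x1 + x2 = 4, and 4 < 6. Contradiction.

Unsatisfiable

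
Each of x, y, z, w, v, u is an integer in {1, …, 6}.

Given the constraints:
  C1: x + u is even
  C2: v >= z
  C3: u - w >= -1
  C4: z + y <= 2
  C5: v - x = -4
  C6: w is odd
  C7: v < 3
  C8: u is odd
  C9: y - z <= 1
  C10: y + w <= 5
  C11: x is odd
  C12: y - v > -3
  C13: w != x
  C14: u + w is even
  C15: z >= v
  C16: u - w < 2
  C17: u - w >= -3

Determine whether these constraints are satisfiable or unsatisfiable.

Satisfiable

Try x = 5, y = 1, z = 1, w = 1, v = 1, u = 1.
Check constraint 3: u - w = 0; constraint 4: z + y = 2; constraint 5: v - x = -4. The remaining constraints are straightforward to verify.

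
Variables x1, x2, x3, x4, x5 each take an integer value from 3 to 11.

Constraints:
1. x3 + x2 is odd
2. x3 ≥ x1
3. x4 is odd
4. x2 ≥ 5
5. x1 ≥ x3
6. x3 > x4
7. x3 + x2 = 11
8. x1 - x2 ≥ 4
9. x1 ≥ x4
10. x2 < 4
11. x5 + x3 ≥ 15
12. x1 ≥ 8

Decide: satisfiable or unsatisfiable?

Unsatisfiable

From constraints 2 and 12: x3 ≥ x1 ≥ 8. From constraint 4: x2 ≥ 5. Hence x3 + x2 ≥ 13. But constraint 7 requires x3 + x2 = 11, and 11 < 13. Contradiction.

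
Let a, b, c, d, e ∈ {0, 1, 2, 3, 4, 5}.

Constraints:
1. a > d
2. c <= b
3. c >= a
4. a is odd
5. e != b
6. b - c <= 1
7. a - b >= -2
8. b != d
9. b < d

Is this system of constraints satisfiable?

Constraints 1, 2, 3, and 9 give b < d, d < a, a ≤ c, c ≤ b. Chaining: b < d < a ≤ c ≤ b, which forces b < b — impossible.

Unsatisfiable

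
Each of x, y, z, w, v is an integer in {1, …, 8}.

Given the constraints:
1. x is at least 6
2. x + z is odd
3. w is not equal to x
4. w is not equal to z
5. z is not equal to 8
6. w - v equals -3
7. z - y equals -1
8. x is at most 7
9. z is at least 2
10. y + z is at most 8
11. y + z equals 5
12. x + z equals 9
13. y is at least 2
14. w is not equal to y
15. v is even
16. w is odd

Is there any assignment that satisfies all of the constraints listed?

Try x = 7, y = 3, z = 2, w = 1, v = 4.
Check constraint 6: w - v = -3; constraint 7: z - y = -1; constraint 10: y + z = 5. The remaining constraints are straightforward to verify.

Satisfiable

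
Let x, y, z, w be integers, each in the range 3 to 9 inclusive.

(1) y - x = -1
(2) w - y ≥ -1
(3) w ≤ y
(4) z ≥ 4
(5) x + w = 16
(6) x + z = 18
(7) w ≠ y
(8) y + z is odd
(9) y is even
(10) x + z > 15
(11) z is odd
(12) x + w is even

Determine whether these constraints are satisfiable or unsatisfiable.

Satisfiable

Take x = 9, y = 8, z = 9, w = 7. Then constraint 1: y - x = -1; constraint 2: w - y = -1, and every other listed constraint is also met.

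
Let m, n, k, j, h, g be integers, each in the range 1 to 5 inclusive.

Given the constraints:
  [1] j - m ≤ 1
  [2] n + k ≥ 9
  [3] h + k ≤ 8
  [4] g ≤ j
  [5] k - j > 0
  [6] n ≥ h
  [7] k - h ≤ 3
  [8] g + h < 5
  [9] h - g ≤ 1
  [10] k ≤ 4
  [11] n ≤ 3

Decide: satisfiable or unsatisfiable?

From constraint 11: n ≤ 3. From constraint 10: k ≤ 4. Hence n + k ≤ 7. But constraint 2 requires n + k ≥ 9, and 9 > 7. Contradiction.

Unsatisfiable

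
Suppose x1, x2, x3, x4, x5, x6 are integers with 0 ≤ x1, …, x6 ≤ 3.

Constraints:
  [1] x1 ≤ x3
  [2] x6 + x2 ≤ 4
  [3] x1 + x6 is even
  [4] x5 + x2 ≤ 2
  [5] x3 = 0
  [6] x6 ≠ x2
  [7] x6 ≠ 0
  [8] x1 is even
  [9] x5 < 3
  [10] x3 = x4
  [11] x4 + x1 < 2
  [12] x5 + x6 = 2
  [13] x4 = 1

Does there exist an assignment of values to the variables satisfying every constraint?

Constraint 5 fixes x3 = 0 and constraint 13 fixes x4 = 1, but constraint 10 requires x3 = x4. Since 0 ≠ 1, contradiction.

Unsatisfiable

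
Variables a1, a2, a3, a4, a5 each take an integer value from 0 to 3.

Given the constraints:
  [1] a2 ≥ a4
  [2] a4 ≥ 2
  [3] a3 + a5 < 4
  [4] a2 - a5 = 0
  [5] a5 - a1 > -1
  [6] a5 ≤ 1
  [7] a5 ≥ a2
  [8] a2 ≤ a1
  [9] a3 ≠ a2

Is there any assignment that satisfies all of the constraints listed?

Unsatisfiable

From constraints 1 and 2: a2 ≥ a4 and a4 ≥ 2, so a2 ≥ 2. From constraints 6 and 7: a2 ≤ a5 and a5 ≤ 1, so a2 ≤ 1. But 1 < 2, so no value of a2 works.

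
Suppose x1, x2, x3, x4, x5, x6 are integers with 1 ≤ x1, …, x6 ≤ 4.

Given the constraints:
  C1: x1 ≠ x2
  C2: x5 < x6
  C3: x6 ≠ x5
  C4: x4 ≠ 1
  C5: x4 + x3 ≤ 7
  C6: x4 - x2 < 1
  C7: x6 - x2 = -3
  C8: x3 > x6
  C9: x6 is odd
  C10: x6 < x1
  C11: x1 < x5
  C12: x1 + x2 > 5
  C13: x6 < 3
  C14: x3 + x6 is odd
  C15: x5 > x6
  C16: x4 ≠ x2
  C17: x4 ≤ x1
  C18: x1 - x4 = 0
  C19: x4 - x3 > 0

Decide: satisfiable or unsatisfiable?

Unsatisfiable

Constraints 2, 8, 11, 17, and 19 give x6 < x3, x3 < x4, x4 ≤ x1, x1 < x5, x5 < x6. Chaining: x6 < x3 < x4 ≤ x1 < x5 < x6, which forces x6 < x6 — impossible.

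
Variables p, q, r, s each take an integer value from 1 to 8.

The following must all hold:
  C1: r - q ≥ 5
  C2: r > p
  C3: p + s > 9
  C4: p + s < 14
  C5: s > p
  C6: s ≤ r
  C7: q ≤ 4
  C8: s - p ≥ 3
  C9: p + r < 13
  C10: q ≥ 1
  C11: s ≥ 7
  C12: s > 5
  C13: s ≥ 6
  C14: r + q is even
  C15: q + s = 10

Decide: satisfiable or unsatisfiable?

Try p = 3, q = 2, r = 8, s = 8.
Check constraint 1: r - q = 6; constraint 3: p + s = 11; constraint 4: p + s = 11. The remaining constraints are straightforward to verify.

Satisfiable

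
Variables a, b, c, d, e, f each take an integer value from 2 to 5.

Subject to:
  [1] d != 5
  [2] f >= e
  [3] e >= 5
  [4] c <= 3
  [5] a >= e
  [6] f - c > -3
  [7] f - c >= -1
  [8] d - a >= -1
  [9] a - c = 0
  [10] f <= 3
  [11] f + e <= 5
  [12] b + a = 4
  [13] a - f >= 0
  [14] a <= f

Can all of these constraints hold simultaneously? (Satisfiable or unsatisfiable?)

Unsatisfiable

From constraints 3 and 5: a ≥ e and e ≥ 5, so a ≥ 5. From constraints 10 and 14: a ≤ f and f ≤ 3, so a ≤ 3. But 3 < 5, so no value of a works.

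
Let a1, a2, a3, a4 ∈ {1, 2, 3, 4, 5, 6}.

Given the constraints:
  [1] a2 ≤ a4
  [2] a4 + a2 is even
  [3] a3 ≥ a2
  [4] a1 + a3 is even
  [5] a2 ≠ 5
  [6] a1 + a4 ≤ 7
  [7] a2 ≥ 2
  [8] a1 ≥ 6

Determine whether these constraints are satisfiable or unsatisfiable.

Unsatisfiable

From constraint 8: a1 ≥ 6. From constraints 1 and 7: a4 ≥ a2 ≥ 2. Hence a1 + a4 ≥ 8. But constraint 6 requires a1 + a4 ≤ 7, and 7 < 8. Contradiction.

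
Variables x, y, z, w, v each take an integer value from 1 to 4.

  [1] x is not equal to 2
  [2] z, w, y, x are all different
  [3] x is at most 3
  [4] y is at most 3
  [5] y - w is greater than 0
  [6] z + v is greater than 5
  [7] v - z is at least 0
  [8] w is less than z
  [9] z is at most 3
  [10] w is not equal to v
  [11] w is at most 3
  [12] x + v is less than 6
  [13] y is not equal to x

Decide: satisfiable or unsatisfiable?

Unsatisfiable

Constraints 3, 4, 9, and 11 confine each of z, w, y, x to the 3 values {1, …, 3} (the domain already gives each ≥ 1).
Constraint 2 requires all 4 of them to be distinct, but only 3 values are available — impossible by the pigeonhole principle.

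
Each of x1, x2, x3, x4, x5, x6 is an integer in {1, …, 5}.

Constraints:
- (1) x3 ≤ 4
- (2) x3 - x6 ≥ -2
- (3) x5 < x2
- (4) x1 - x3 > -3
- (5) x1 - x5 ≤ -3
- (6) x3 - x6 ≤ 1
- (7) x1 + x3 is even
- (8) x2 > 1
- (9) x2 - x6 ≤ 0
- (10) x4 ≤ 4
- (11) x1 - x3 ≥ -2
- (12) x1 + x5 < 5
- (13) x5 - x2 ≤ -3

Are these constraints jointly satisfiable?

Constraints 2, 5, 9, 11, and 13 give x1 − x3 ≥ -2, x3 − x6 ≥ -2, x6 − x2 ≥ 0, x2 − x5 ≥ 3, x5 − x1 ≥ 3.
Adding all 5 inequalities: the left sides telescope to 0, and the right sides sum to (-2) + (-2) + 0 + 3 + 3 = 2. So 0 ≥ 2, which is false.

Unsatisfiable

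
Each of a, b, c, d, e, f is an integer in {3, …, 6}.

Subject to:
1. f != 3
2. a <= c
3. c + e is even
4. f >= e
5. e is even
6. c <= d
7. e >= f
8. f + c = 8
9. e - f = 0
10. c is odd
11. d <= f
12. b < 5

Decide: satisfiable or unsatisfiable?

Unsatisfiable

Constraint 10 makes c odd and constraint 5 makes e even, so c + e must be odd. Constraint 3 says c + e is even — contradiction.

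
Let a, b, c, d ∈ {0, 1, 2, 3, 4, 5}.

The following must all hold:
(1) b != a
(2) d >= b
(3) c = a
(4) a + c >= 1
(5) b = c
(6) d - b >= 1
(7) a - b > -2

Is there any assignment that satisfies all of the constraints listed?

Unsatisfiable

From constraints 3 and 5, b = c = a, so b = a. But constraint 1 says b ≠ a. Contradiction.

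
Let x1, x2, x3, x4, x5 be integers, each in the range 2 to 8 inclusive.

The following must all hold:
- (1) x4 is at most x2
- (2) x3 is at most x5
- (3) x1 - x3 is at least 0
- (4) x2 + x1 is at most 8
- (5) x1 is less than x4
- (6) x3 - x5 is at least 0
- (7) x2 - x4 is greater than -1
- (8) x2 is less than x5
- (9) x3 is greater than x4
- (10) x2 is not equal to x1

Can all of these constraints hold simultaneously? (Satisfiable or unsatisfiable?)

Unsatisfiable

Constraints 1, 3, 5, 6, and 8 give x5 ≤ x3, x3 ≤ x1, x1 < x4, x4 ≤ x2, x2 < x5. Chaining: x5 ≤ x3 ≤ x1 < x4 ≤ x2 < x5, which forces x5 < x5 — impossible.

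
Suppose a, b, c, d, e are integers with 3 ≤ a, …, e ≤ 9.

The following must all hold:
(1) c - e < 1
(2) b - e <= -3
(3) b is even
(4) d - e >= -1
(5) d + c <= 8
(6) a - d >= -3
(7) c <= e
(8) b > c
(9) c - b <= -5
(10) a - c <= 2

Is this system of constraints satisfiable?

Constraints 2, 4, 6, 9, and 10 give b − c ≥ 5, c − a ≥ -2, a − d ≥ -3, d − e ≥ -1, e − b ≥ 3.
Adding all 5 inequalities: the left sides telescope to 0, and the right sides sum to 5 + (-2) + (-3) + (-1) + 3 = 2. So 0 ≥ 2, which is false.

Unsatisfiable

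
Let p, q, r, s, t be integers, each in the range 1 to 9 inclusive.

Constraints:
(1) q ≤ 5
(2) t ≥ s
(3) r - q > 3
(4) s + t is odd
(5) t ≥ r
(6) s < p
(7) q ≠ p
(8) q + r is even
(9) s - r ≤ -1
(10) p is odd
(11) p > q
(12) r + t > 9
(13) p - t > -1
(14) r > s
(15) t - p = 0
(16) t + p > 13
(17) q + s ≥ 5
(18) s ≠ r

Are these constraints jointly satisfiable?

One satisfying assignment is p = 7, q = 1, r = 5, s = 4, t = 7.
For the less obvious constraints — constraint 3: r - q = 4; constraint 9: s - r = -1; constraint 12: r + t = 12 — and the others hold by inspection.

Satisfiable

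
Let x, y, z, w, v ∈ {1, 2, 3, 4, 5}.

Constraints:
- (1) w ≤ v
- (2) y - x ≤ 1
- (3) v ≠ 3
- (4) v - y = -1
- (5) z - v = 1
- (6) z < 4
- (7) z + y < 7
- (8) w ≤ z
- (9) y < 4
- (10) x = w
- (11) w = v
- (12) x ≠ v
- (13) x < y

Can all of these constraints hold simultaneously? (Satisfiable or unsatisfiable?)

From constraints 10 and 11, x = w = v, so x = v. But constraint 12 says x ≠ v. Contradiction.

Unsatisfiable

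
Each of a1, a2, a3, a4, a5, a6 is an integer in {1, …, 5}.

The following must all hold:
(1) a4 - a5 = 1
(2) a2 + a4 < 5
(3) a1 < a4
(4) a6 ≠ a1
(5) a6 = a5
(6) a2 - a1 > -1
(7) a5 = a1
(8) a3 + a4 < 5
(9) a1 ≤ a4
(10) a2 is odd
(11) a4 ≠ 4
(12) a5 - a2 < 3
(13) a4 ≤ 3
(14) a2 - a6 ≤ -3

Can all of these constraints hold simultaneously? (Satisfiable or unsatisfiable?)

From constraints 5 and 7, a6 = a5 = a1, so a6 = a1. But constraint 4 says a6 ≠ a1. Contradiction.

Unsatisfiable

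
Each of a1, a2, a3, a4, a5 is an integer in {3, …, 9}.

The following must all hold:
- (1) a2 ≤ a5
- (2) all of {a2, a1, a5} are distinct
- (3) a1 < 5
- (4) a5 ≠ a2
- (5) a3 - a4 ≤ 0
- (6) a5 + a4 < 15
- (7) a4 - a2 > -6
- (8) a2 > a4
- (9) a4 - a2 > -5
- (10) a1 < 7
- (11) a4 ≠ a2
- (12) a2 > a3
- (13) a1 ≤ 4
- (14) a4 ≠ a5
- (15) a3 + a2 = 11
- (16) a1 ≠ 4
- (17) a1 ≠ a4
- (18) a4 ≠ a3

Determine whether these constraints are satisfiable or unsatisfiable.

Satisfiable

One satisfying assignment is a1 = 3, a2 = 8, a3 = 3, a4 = 4, a5 = 9.
For the less obvious constraints — constraint 5: a3 - a4 = -1; constraint 6: a5 + a4 = 13 — and the others hold by inspection.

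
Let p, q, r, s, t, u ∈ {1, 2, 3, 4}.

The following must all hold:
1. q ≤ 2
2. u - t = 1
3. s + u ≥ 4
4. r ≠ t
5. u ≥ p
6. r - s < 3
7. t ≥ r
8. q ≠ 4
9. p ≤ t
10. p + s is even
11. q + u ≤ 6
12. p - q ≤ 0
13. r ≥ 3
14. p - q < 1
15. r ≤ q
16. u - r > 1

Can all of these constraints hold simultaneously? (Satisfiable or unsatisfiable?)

Unsatisfiable

From constraint 13: r ≥ 3. From constraints 1 and 15: r ≤ q and q ≤ 2, so r ≤ 2. But 2 < 3, so no value of r works.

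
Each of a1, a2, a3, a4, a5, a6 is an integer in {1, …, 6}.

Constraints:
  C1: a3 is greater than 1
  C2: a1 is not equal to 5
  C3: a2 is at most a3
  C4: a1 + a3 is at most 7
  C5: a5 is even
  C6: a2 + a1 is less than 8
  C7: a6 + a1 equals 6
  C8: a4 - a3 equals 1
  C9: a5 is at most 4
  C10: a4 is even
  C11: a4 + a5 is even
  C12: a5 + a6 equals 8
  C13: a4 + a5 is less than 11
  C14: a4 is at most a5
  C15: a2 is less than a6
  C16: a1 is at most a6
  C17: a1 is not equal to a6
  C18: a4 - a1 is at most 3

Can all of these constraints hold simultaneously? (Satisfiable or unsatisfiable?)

Satisfiable

One satisfying assignment is a1 = 2, a2 = 3, a3 = 3, a4 = 4, a5 = 4, a6 = 4.
For the less obvious constraints — constraint 4: a1 + a3 = 5; constraint 6: a2 + a1 = 5; constraint 7: a6 + a1 = 6 — and the others hold by inspection.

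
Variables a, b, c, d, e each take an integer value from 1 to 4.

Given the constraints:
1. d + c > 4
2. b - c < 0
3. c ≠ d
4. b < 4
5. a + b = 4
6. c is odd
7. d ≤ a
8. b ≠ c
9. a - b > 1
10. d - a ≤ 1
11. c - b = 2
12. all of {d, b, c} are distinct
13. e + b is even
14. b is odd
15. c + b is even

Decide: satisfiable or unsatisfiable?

Satisfiable

One satisfying assignment is a = 3, b = 1, c = 3, d = 2, e = 1.
For the less obvious constraints — constraint 1: d + c = 5; constraint 2: b - c = -2; constraint 5: a + b = 4 — and the others hold by inspection.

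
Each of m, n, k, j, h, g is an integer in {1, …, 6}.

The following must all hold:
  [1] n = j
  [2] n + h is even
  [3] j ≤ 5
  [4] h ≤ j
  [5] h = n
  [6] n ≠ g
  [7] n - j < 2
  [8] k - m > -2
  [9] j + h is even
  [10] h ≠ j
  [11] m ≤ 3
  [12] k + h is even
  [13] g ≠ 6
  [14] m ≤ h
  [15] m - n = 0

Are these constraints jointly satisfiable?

From constraints 1 and 5, h = n = j, so h = j. But constraint 10 says h ≠ j. Contradiction.

Unsatisfiable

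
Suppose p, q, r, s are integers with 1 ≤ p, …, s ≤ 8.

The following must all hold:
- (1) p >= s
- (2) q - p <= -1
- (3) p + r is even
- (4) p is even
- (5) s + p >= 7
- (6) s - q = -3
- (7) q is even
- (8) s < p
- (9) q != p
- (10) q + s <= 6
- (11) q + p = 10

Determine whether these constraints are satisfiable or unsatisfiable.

One satisfying assignment is p = 6, q = 4, r = 2, s = 1.
For the less obvious constraints — constraint 2: q - p = -2; constraint 5: s + p = 7; constraint 6: s - q = -3 — and the others hold by inspection.

Satisfiable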